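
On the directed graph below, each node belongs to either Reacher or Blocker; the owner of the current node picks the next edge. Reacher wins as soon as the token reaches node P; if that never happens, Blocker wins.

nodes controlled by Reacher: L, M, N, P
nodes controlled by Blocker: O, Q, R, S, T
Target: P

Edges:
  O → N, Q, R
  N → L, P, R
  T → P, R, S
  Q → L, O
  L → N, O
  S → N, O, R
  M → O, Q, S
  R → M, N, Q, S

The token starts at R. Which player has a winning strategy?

A0 = {P}
A1: add {N} — N (Reacher) has N→P.
A2: add {L} — L (Reacher) has L→N.
A3 = A2; e.g. M (Reacher) has no edge into A2. Fixed point.
R never enters the attractor, so Blocker can avoid the target forever.

Blocker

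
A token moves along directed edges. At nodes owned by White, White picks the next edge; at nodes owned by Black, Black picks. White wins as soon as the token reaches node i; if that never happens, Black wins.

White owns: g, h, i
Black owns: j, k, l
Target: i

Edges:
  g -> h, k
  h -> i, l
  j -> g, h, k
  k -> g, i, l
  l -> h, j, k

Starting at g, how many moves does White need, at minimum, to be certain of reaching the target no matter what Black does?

2

A0 = {i}
A1: add {h} — h (White) has h→i.
A2: add {g} — g (White) has g→h.
A3 = A2; e.g. j (Black) can still go to k. Fixed point.
g enters the attractor at level 2, so White can force the target in 2 moves from there.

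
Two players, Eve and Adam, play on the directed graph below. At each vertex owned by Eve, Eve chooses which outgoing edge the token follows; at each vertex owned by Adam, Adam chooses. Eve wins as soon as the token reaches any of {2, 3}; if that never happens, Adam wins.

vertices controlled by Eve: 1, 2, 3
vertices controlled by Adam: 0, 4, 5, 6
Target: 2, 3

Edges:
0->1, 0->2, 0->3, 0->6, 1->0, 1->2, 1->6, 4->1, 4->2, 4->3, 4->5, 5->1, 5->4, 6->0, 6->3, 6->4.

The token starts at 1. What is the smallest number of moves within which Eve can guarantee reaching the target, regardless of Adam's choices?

1

A0 = {2, 3}
A1: add {1} — 1 (Eve) has 1→2.
A2 = A1; e.g. 0 (Adam) can still go to 6. Fixed point.
1 enters the attractor at level 1, so Eve can force the target in 1 move from there.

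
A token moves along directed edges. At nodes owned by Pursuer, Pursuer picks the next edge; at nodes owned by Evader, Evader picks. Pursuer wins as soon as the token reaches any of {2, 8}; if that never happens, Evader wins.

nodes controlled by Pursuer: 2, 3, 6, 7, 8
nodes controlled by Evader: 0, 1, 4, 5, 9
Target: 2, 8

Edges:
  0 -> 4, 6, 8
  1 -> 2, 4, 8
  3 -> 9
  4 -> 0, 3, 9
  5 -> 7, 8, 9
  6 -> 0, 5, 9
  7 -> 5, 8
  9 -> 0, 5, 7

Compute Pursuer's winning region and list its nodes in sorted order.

2, 7, 8

A0 = {2, 8}
A1: add {7} — 7 (Pursuer) has 7→8.
A2 = A1; e.g. 0 (Evader) can still go to 4. Fixed point.
Pursuer's winning region = {2, 7, 8}.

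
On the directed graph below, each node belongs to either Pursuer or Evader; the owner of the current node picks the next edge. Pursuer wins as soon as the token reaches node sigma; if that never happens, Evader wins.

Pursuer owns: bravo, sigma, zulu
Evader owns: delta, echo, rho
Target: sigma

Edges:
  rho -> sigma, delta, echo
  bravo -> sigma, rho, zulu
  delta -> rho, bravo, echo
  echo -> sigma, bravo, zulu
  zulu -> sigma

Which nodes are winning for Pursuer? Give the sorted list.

bravo, echo, sigma, zulu

A0 = {sigma}
A1: add {bravo, zulu} — bravo (Pursuer) has bravo→sigma; zulu (Pursuer) has zulu→sigma.
A2: add {echo} — echo (Evader): all of {sigma, bravo, zulu} already in.
A3 = A2; e.g. rho (Evader) can still go to delta. Fixed point.
Pursuer's winning region = {bravo, echo, sigma, zulu}.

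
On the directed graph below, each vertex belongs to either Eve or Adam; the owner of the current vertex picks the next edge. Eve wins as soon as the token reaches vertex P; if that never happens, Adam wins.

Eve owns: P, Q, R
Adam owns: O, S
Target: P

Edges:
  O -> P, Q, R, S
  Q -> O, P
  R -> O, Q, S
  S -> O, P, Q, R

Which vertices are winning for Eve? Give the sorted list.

P, Q, R

A0 = {P}
A1: add {Q} — Q (Eve) has Q→P.
A2: add {R} — R (Eve) has R→Q.
A3 = A2; e.g. O (Adam) can still go to S. Fixed point.
Eve's winning region = {P, Q, R}.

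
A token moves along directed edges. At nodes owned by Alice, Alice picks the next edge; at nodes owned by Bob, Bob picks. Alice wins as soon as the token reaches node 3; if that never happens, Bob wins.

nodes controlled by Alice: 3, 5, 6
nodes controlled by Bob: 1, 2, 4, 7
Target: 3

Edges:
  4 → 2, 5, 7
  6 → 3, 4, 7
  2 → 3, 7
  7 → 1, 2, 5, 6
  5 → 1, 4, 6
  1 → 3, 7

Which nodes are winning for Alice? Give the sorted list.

3, 5, 6

A0 = {3}
A1: add {6} — 6 (Alice) has 6→3.
A2: add {5} — 5 (Alice) has 5→6.
A3 = A2; e.g. 1 (Bob) can still go to 7. Fixed point.
Alice's winning region = {3, 5, 6}.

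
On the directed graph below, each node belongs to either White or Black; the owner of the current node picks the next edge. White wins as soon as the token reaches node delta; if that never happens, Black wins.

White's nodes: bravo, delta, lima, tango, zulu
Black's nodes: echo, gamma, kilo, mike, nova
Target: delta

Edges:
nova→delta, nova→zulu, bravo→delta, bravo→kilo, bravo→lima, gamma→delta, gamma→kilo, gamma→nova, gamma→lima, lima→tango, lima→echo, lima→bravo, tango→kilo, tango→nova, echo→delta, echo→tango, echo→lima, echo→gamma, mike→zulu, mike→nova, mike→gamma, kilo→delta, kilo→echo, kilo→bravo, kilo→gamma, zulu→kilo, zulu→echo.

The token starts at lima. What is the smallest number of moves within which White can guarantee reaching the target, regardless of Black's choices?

A0 = {delta}
A1: add {bravo} — bravo (White) has bravo→delta.
A2: add {lima} — lima (White) has lima→bravo.
A3 = A2; e.g. tango (White) has no edge into A2. Fixed point.
lima enters the attractor at level 2, so White can force the target in 2 moves from there.

2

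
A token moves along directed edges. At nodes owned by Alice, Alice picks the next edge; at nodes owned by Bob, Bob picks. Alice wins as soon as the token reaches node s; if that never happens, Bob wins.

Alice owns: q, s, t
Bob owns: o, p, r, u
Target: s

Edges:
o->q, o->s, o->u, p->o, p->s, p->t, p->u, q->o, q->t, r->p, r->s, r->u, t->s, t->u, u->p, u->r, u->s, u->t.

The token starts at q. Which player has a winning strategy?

A0 = {s}
A1: add {t} — t (Alice) has t→s.
A2: add {q} — q (Alice) has q→t.
A3 = A2; e.g. o (Bob) can still go to u. Fixed point.
q ∈ A2, so Alice can force the target.

Alice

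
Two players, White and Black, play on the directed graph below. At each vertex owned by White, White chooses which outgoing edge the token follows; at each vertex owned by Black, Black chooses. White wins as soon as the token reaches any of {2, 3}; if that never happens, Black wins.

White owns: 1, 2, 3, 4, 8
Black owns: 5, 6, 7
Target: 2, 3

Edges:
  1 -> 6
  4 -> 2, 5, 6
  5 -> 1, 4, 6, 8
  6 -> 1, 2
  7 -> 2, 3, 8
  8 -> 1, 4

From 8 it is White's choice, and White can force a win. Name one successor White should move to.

4

A0 = {2, 3}
A1: add {4} — 4 (White) has 4→2.
A2: add {8} — 8 (White) has 8→4.
A3: add {7} — 7 (Black): all of {2, 3, 8} already in.
A4 = A3; e.g. 1 (White) has no edge into A3. Fixed point.
From 8, successor 4 is in the attractor (rank 1); the other successor 1 is not.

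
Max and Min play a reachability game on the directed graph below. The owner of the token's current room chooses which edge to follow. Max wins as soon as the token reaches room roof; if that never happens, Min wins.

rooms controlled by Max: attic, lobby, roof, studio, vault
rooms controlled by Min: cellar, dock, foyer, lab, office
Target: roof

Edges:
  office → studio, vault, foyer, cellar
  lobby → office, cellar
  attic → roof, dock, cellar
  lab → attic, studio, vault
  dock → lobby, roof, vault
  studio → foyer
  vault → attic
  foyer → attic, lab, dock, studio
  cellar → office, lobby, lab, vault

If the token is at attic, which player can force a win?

A0 = {roof}
A1: add {attic} — attic (Max) has attic→roof.
attic ∈ A1, so Max can force the target.

Max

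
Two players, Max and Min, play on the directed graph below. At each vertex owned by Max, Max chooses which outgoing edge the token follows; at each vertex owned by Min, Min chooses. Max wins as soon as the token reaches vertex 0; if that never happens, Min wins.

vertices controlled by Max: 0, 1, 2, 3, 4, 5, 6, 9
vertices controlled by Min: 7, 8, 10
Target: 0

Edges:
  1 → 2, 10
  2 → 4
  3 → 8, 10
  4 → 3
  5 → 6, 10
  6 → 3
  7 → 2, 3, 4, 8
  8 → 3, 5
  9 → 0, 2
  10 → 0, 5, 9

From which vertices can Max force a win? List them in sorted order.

A0 = {0}
A1: add {9} — 9 (Max) has 9→0.
A2 = A1; e.g. 1 (Max) has no edge into A1. Fixed point.
Max's winning region = {0, 9}.

0, 9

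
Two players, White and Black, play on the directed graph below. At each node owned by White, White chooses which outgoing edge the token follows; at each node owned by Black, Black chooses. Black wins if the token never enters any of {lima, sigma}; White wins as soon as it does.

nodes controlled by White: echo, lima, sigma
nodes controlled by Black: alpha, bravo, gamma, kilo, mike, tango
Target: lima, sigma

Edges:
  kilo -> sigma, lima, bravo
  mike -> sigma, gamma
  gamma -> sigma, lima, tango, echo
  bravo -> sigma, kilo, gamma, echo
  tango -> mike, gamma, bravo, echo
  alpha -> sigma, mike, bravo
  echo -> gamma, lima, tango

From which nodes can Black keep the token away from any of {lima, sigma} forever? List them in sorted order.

alpha, bravo, gamma, kilo, mike, tango

A0 = {lima, sigma}
A1: add {echo} — echo (White) has echo→lima.
A2 = A1; e.g. kilo (Black) can still go to bravo. Fixed point.
White's attractor = {echo, lima, sigma}; Black avoids the target exactly from the complement.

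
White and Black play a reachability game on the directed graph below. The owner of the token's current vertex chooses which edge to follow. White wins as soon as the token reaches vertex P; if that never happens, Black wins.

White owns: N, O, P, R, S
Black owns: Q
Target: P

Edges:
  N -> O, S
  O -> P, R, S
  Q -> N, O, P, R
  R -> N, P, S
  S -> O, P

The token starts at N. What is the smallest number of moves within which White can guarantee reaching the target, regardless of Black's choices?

A0 = {P}
A1: add {O, R, S} — O (White) has O→P; R (White) has R→P; S (White) has S→P.
A2: add {N} — N (White) has N→O.
N enters the attractor at level 2, so White can force the target in 2 moves from there.

2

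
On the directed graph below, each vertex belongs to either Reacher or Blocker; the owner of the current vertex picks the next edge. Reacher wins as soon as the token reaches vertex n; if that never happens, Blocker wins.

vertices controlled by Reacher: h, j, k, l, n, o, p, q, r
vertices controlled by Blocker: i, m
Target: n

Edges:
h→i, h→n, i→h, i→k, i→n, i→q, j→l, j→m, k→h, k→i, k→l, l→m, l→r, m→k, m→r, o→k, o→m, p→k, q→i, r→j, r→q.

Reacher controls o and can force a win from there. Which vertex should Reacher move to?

k

A0 = {n}
A1: add {h} — h (Reacher) has h→n.
A2: add {k} — k (Reacher) has k→h.
A3: add {o, p} — o (Reacher) has o→k; p (Reacher) has p→k.
A4 = A3; e.g. i (Blocker) can still go to q. Fixed point.
From o, successor k is in the attractor (rank 2); the other successor m is not.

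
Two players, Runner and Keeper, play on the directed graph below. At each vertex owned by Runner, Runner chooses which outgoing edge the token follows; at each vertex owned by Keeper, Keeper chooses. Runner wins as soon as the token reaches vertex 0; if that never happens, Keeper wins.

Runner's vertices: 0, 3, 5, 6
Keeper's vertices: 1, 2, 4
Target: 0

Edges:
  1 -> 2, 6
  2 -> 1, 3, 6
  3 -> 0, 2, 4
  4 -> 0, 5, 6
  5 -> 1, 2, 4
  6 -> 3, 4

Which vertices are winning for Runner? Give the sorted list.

A0 = {0}
A1: add {3} — 3 (Runner) has 3→0.
A2: add {6} — 6 (Runner) has 6→3.
A3 = A2; e.g. 1 (Keeper) can still go to 2. Fixed point.
Runner's winning region = {0, 3, 6}.

0, 3, 6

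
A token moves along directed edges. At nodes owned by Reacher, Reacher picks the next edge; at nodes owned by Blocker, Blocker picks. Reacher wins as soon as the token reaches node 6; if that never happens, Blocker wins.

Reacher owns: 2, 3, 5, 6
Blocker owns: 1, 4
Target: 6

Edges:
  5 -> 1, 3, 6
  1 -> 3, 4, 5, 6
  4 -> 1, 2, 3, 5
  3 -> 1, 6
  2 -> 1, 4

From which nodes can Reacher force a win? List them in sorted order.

A0 = {6}
A1: add {3, 5} — 3 (Reacher) has 3→6; 5 (Reacher) has 5→6.
A2 = A1; e.g. 1 (Blocker) can still go to 4. Fixed point.
Reacher's winning region = {3, 5, 6}.

3, 5, 6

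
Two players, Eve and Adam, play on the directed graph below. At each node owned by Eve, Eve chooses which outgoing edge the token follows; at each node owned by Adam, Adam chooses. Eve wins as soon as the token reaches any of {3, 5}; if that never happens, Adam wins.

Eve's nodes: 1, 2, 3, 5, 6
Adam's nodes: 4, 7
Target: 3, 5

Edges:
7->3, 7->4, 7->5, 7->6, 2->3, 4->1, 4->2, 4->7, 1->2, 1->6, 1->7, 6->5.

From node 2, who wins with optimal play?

Eve

A0 = {3, 5}
A1: add {2, 6} — 2 (Eve) has 2→3; 6 (Eve) has 6→5.
2 ∈ A1, so Eve can force the target.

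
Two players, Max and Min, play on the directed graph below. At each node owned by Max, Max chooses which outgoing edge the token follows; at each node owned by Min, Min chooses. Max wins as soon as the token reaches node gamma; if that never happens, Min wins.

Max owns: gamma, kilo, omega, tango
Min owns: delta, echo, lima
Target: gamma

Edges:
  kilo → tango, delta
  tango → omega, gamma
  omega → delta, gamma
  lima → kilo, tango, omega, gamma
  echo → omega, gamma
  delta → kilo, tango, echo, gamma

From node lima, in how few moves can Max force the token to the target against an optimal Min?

A0 = {gamma}
A1: add {omega, tango} — tango (Max) has tango→gamma; omega (Max) has omega→gamma.
A2: add {echo, kilo} — kilo (Max) has kilo→tango; echo (Min): all of {omega, gamma} already in.
A3: add {delta, lima} — lima (Min): all of {kilo, tango, omega, gamma} already in; delta (Min): all of {kilo, tango, echo, gamma} already in.
A3 = all vertices. Fixed point.
lima enters the attractor at level 3, so Max can force the target in 3 moves from there.

3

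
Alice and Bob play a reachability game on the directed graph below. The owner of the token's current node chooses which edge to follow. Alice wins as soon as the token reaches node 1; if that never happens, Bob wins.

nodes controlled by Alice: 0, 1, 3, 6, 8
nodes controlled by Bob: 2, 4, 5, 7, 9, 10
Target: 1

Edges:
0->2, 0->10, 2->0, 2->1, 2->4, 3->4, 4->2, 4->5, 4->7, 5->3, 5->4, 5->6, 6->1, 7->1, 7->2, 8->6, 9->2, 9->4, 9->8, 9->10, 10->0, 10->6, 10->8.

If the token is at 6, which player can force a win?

A0 = {1}
A1: add {6} — 6 (Alice) has 6→1.
6 ∈ A1, so Alice can force the target.

Alice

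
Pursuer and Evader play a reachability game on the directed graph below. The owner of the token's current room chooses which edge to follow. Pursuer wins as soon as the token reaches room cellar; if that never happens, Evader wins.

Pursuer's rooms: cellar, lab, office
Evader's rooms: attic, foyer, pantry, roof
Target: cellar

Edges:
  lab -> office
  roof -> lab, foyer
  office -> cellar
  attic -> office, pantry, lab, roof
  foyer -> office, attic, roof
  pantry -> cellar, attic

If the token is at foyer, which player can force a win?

Evader

A0 = {cellar}
A1: add {office} — office (Pursuer) has office→cellar.
A2: add {lab} — lab (Pursuer) has lab→office.
A3 = A2; e.g. pantry (Evader) can still go to attic. Fixed point.
foyer never enters the attractor, so Evader can avoid the target forever.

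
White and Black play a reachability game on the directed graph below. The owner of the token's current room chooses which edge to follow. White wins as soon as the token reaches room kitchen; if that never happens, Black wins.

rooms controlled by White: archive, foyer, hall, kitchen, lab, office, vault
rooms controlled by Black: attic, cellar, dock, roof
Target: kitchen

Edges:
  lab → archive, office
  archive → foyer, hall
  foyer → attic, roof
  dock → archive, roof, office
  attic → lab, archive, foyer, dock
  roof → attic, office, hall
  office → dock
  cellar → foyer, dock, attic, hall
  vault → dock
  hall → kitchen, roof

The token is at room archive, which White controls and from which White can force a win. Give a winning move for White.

A0 = {kitchen}
A1: add {hall} — hall (White) has hall→kitchen.
A2: add {archive} — archive (White) has archive→hall.
A3: add {lab} — lab (White) has lab→archive.
A4 = A3; e.g. foyer (White) has no edge into A3. Fixed point.
From archive, successor hall is in the attractor (rank 1); the other successor foyer is not.

hall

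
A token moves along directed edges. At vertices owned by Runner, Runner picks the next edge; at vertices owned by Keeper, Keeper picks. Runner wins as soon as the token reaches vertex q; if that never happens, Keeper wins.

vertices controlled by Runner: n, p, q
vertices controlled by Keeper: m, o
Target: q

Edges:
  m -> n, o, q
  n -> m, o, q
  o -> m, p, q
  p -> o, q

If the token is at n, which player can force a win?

Runner

A0 = {q}
A1: add {n, p} — n (Runner) has n→q; p (Runner) has p→q.
A2 = A1; e.g. m (Keeper) can still go to o. Fixed point.
n ∈ A1, so Runner can force the target.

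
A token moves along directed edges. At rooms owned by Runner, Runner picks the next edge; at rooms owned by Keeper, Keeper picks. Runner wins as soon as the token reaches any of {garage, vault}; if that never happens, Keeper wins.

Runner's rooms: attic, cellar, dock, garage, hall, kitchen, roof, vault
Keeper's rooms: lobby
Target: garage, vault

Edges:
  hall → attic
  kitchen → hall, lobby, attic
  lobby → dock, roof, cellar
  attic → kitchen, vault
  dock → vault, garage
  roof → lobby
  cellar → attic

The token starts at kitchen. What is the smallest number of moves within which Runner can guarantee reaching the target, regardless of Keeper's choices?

A0 = {garage, vault}
A1: add {attic, dock} — attic (Runner) has attic→vault; dock (Runner) has dock→vault.
A2: add {cellar, hall, kitchen} — hall (Runner) has hall→attic; kitchen (Runner) has kitchen→attic; cellar (Runner) has cellar→attic.
A3 = A2; e.g. lobby (Keeper) can still go to roof. Fixed point.
kitchen enters the attractor at level 2, so Runner can force the target in 2 moves from there.

2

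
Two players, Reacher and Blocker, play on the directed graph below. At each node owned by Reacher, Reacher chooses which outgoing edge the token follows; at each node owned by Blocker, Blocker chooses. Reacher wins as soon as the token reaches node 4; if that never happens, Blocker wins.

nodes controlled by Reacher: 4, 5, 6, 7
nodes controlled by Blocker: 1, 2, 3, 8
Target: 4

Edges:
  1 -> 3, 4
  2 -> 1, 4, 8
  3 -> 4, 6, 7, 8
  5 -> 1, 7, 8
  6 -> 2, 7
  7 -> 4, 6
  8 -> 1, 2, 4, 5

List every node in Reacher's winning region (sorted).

A0 = {4}
A1: add {7} — 7 (Reacher) has 7→4.
A2: add {5, 6} — 5 (Reacher) has 5→7; 6 (Reacher) has 6→7.
A3 = A2; e.g. 1 (Blocker) can still go to 3. Fixed point.
Reacher's winning region = {4, 5, 6, 7}.

4, 5, 6, 7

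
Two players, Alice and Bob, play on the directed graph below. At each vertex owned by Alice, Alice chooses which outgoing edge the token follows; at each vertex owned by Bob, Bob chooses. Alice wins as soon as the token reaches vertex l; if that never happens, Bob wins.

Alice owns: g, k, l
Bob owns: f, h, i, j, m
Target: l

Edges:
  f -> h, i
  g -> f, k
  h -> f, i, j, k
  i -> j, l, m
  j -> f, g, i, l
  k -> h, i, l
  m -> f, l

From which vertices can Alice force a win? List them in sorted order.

A0 = {l}
A1: add {k} — k (Alice) has k→l.
A2: add {g} — g (Alice) has g→k.
A3 = A2; e.g. f (Bob) can still go to h. Fixed point.
Alice's winning region = {g, k, l}.

g, k, l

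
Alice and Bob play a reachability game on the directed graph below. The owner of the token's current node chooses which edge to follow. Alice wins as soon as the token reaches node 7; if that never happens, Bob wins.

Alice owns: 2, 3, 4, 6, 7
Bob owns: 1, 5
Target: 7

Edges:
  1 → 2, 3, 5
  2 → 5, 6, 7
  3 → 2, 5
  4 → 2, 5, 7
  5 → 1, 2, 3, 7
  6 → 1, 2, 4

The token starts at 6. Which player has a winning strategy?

A0 = {7}
A1: add {2, 4} — 2 (Alice) has 2→7; 4 (Alice) has 4→7.
A2: add {3, 6} — 3 (Alice) has 3→2; 6 (Alice) has 6→2.
A3 = A2; e.g. 1 (Bob) can still go to 5. Fixed point.
6 ∈ A2, so Alice can force the target.

Alice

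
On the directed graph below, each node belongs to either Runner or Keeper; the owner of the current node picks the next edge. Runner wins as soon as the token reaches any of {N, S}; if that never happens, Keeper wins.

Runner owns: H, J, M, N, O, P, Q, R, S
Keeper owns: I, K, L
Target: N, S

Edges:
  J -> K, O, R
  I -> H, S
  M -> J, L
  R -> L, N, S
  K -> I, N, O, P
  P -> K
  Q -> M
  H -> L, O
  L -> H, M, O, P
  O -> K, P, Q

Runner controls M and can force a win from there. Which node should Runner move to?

J

A0 = {N, S}
A1: add {R} — R (Runner) has R→N.
A2: add {J} — J (Runner) has J→R.
A3: add {M} — M (Runner) has M→J.
A4: add {Q} — Q (Runner) has Q→M.
A5: add {O} — O (Runner) has O→Q.
A6: add {H} — H (Runner) has H→O.
A7: add {I} — I (Keeper): all of {H, S} already in.
A8 = A7; e.g. K (Keeper) can still go to P. Fixed point.
From M, successor J is in the attractor (rank 2); the other successor L is not.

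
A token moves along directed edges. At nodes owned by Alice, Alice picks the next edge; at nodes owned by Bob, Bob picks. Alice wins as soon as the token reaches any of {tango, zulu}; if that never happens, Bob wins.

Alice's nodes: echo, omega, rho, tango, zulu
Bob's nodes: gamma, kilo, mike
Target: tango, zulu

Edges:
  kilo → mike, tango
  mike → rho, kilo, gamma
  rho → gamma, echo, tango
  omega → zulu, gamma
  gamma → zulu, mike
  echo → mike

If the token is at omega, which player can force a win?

Alice

A0 = {tango, zulu}
A1: add {omega, rho} — omega (Alice) has omega→zulu; rho (Alice) has rho→tango.
A2 = A1; e.g. mike (Bob) can still go to kilo. Fixed point.
omega ∈ A1, so Alice can force the target.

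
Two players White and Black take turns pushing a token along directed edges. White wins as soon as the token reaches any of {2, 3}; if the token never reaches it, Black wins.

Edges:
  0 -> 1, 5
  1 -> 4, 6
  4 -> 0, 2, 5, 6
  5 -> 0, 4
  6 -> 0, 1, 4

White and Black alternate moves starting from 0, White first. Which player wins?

Black

Track states (vertex, player-to-move).
A0 = {(2,White), (2,Black), (3,White), (3,Black)}
A1: add {(4,White)}.
A2 = A1; e.g. (0,White) stays out. (0,White) never enters ⇒ Black avoids the target.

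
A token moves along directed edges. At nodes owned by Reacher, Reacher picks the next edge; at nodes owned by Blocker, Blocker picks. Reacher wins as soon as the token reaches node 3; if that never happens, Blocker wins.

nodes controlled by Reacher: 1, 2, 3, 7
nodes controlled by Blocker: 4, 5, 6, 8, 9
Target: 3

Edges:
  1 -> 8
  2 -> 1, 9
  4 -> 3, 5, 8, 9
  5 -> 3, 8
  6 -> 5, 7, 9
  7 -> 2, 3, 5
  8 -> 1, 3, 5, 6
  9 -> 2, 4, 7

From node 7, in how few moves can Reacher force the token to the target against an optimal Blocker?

1

A0 = {3}
A1: add {7} — 7 (Reacher) has 7→3.
A2 = A1; e.g. 1 (Reacher) has no edge into A1. Fixed point.
7 enters the attractor at level 1, so Reacher can force the target in 1 move from there.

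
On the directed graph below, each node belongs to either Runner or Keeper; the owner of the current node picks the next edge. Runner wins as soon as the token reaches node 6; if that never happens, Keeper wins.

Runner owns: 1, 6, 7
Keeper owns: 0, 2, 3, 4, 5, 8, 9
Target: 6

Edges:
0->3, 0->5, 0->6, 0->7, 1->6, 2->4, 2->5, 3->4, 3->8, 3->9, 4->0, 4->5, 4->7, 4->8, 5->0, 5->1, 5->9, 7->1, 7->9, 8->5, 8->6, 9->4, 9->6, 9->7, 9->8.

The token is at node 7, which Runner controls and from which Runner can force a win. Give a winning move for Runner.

1

A0 = {6}
A1: add {1} — 1 (Runner) has 1→6.
A2: add {7} — 7 (Runner) has 7→1.
A3 = A2; e.g. 0 (Keeper) can still go to 3. Fixed point.
From 7, successor 1 is in the attractor (rank 1); the other successor 9 is not.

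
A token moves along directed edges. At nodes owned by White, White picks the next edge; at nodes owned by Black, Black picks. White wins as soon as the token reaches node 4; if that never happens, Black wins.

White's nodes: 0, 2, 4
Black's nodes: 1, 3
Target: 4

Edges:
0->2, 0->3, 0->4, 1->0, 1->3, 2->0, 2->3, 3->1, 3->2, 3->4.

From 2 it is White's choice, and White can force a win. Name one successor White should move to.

0

A0 = {4}
A1: add {0} — 0 (White) has 0→4.
A2: add {2} — 2 (White) has 2→0.
A3 = A2; e.g. 1 (Black) can still go to 3. Fixed point.
From 2, successor 0 is in the attractor (rank 1); the other successor 3 is not.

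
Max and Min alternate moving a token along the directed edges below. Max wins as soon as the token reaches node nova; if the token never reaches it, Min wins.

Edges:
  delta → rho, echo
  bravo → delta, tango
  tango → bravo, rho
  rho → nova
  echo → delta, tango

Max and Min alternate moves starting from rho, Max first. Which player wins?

Max

Track states (vertex, player-to-move).
A0 = {(nova,Max), (nova,Min)}
A1: add {(rho,Max), (rho,Min)}.
(rho,Max) ∈ A1 ⇒ Max forces the target.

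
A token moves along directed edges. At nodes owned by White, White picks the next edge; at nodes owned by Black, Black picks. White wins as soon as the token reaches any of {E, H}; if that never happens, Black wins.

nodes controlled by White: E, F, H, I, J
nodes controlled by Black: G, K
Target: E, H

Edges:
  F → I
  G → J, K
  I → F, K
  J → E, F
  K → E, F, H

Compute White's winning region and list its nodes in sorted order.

E, H, J

A0 = {E, H}
A1: add {J} — J (White) has J→E.
A2 = A1; e.g. F (White) has no edge into A1. Fixed point.
White's winning region = {E, H, J}.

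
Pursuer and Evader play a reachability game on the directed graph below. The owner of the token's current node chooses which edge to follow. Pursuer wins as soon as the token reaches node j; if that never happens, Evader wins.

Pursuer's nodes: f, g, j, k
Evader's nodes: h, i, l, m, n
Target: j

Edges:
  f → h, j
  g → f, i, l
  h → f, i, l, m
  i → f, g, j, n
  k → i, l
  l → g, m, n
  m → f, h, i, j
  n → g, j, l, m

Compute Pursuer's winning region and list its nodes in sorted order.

A0 = {j}
A1: add {f} — f (Pursuer) has f→j.
A2: add {g} — g (Pursuer) has g→f.
A3 = A2; e.g. h (Evader) can still go to i. Fixed point.
Pursuer's winning region = {f, g, j}.

f, g, j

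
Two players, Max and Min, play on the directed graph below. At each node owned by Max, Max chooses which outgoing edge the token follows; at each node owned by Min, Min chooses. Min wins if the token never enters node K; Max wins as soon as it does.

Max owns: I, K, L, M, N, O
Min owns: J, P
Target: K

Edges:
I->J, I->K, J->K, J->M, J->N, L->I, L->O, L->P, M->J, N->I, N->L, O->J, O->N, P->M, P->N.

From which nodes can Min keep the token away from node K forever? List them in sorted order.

A0 = {K}
A1: add {I} — I (Max) has I→K.
A2: add {L, N} — L (Max) has L→I; N (Max) has N→I.
A3: add {O} — O (Max) has O→N.
A4 = A3; e.g. J (Min) can still go to M. Fixed point.
Max's attractor = {I, K, L, N, O}; Min avoids the target exactly from the complement.

J, M, P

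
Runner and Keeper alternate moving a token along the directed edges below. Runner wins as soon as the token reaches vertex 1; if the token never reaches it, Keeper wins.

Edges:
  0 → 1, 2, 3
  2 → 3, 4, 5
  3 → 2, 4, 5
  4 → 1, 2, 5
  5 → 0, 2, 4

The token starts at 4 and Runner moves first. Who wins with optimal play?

Track states (vertex, player-to-move).
A0 = {(1,Runner), (1,Keeper)}
A1: add {(0,Runner), (4,Runner)}.
(4,Runner) ∈ A1 ⇒ Runner forces the target.

Runner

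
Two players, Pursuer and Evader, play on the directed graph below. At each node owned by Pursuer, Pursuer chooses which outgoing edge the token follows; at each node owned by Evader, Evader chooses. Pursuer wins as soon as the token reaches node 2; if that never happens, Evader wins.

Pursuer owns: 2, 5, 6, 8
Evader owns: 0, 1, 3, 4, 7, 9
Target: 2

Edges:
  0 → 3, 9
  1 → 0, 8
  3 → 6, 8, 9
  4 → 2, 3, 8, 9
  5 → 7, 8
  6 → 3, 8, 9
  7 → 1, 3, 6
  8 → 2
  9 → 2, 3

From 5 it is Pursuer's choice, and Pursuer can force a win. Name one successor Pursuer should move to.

8

A0 = {2}
A1: add {8} — 8 (Pursuer) has 8→2.
A2: add {5, 6} — 5 (Pursuer) has 5→8; 6 (Pursuer) has 6→8.
A3 = A2; e.g. 0 (Evader) can still go to 3. Fixed point.
From 5, successor 8 is in the attractor (rank 1); the other successor 7 is not.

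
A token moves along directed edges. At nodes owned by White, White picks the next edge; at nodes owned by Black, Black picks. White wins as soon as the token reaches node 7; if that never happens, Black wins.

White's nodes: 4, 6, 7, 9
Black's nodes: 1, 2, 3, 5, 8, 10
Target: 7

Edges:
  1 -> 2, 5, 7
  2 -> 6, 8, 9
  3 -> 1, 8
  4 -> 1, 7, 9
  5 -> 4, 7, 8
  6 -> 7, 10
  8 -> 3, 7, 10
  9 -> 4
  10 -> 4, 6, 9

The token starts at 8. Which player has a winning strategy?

A0 = {7}
A1: add {4, 6} — 4 (White) has 4→7; 6 (White) has 6→7.
A2: add {9} — 9 (White) has 9→4.
A3: add {10} — 10 (Black): all of {4, 6, 9} already in.
A4 = A3; e.g. 1 (Black) can still go to 2. Fixed point.
8 never enters the attractor, so Black can avoid the target forever.

Black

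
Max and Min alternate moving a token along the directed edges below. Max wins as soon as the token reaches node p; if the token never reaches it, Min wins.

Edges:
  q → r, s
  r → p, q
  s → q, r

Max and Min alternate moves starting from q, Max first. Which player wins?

Track states (vertex, player-to-move).
A0 = {(p,Max), (p,Min)}
A1: add {(r,Max)}.
A2 = A1; e.g. (q,Max) stays out. (q,Max) never enters ⇒ Min avoids the target.

Min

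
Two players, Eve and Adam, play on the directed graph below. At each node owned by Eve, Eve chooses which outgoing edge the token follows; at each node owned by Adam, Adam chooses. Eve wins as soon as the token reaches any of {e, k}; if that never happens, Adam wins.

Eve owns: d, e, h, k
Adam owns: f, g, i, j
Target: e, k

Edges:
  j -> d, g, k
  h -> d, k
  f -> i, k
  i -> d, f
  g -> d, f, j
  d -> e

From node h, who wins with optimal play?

Eve

A0 = {e, k}
A1: add {d, h} — d (Eve) has d→e; h (Eve) has h→k.
A2 = A1; e.g. f (Adam) can still go to i. Fixed point.
h ∈ A1, so Eve can force the target.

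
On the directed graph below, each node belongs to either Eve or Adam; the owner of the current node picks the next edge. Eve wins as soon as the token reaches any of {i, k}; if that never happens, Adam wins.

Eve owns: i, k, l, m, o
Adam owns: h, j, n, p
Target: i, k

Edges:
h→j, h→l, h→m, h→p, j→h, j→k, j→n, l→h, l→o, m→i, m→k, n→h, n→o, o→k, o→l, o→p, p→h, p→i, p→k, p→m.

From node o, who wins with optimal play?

A0 = {i, k}
A1: add {m, o} — m (Eve) has m→i; o (Eve) has o→k.
o ∈ A1, so Eve can force the target.

Eve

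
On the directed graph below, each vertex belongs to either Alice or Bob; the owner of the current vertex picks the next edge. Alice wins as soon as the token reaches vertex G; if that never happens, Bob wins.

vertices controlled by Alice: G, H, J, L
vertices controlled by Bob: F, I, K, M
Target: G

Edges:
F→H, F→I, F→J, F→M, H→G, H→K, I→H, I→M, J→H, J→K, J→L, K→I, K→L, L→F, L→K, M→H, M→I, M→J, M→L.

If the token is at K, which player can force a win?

A0 = {G}
A1: add {H} — H (Alice) has H→G.
A2: add {J} — J (Alice) has J→H.
A3 = A2; e.g. F (Bob) can still go to I. Fixed point.
K never enters the attractor, so Bob can avoid the target forever.

Bob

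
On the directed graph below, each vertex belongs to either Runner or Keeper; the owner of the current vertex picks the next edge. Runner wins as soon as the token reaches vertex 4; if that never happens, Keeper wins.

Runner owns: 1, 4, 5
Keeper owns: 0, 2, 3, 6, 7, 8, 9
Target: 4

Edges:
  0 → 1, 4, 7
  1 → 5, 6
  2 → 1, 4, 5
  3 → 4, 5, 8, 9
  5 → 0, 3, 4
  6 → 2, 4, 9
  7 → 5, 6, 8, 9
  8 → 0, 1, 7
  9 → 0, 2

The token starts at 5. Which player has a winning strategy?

A0 = {4}
A1: add {5} — 5 (Runner) has 5→4.
5 ∈ A1, so Runner can force the target.

Runner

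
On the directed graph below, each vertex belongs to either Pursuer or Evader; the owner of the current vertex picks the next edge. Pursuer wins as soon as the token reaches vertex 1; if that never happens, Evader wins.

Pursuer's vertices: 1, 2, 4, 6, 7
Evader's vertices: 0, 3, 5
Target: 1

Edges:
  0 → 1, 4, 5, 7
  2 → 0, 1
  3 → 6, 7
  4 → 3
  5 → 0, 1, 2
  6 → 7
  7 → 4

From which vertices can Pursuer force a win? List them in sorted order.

1, 2

A0 = {1}
A1: add {2} — 2 (Pursuer) has 2→1.
A2 = A1; e.g. 0 (Evader) can still go to 4. Fixed point.
Pursuer's winning region = {1, 2}.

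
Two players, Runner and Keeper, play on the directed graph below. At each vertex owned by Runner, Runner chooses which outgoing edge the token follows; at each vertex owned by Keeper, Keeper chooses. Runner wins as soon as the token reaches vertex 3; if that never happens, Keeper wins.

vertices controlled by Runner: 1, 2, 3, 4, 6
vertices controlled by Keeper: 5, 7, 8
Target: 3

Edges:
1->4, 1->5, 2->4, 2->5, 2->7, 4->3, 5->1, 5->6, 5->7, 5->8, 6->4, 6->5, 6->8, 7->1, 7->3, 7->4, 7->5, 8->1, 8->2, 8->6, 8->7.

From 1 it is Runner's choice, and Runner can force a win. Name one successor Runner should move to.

A0 = {3}
A1: add {4} — 4 (Runner) has 4→3.
A2: add {1, 2, 6} — 1 (Runner) has 1→4; 2 (Runner) has 2→4; 6 (Runner) has 6→4.
A3 = A2; e.g. 5 (Keeper) can still go to 7. Fixed point.
From 1, successor 4 is in the attractor (rank 1); the other successor 5 is not.

4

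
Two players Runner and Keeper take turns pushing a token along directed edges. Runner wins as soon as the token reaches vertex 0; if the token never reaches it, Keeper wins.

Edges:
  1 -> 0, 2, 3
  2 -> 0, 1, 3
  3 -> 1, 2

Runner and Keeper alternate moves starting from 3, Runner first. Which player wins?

Track states (vertex, player-to-move).
A0 = {(0,Runner), (0,Keeper)}
A1: add {(1,Runner), (2,Runner)}.
A2: add {(3,Keeper)}.
A3 = A2; e.g. (1,Keeper) stays out. (3,Runner) never enters ⇒ Keeper avoids the target.

Keeper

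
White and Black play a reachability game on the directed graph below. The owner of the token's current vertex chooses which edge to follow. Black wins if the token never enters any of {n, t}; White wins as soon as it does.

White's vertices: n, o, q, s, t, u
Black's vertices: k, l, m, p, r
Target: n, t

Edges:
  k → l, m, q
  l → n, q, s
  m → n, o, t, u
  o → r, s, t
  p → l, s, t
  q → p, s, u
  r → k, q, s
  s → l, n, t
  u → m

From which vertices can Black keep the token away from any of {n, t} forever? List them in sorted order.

k, m, r, u

A0 = {n, t}
A1: add {o, s} — o (White) has o→t; s (White) has s→n.
A2: add {q} — q (White) has q→s.
A3: add {l} — l (Black): all of {n, q, s} already in.
A4: add {p} — p (Black): all of {l, s, t} already in.
A5 = A4; e.g. k (Black) can still go to m. Fixed point.
White's attractor = {l, n, o, p, q, s, t}; Black avoids the target exactly from the complement.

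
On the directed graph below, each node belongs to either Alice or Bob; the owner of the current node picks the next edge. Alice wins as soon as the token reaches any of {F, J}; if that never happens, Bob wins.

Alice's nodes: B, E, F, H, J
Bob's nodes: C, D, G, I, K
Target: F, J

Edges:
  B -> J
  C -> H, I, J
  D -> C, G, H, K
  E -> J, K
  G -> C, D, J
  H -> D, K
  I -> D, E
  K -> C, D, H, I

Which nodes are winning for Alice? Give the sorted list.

A0 = {F, J}
A1: add {B, E} — B (Alice) has B→J; E (Alice) has E→J.
A2 = A1; e.g. C (Bob) can still go to H. Fixed point.
Alice's winning region = {B, E, F, J}.

B, E, F, J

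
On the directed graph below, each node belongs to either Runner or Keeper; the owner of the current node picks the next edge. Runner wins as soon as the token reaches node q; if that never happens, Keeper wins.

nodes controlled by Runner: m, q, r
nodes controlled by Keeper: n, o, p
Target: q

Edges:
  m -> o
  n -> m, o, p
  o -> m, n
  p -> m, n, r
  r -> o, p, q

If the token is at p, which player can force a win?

Keeper

A0 = {q}
A1: add {r} — r (Runner) has r→q.
A2 = A1; e.g. m (Runner) has no edge into A1. Fixed point.
p never enters the attractor, so Keeper can avoid the target forever.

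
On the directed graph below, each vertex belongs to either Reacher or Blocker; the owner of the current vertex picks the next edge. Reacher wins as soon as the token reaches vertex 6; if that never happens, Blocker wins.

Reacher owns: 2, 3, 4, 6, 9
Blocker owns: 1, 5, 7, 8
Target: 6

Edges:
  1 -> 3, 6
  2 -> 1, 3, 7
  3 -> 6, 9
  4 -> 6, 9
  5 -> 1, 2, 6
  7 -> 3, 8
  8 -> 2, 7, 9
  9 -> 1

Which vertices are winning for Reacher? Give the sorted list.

A0 = {6}
A1: add {3, 4} — 3 (Reacher) has 3→6; 4 (Reacher) has 4→6.
A2: add {1, 2} — 1 (Blocker): all of {3, 6} already in; 2 (Reacher) has 2→3.
A3: add {5, 9} — 5 (Blocker): all of {1, 2, 6} already in; 9 (Reacher) has 9→1.
A4 = A3; e.g. 7 (Blocker) can still go to 8. Fixed point.
Reacher's winning region = {1, 2, 3, 4, 5, 6, 9}.

1, 2, 3, 4, 5, 6, 9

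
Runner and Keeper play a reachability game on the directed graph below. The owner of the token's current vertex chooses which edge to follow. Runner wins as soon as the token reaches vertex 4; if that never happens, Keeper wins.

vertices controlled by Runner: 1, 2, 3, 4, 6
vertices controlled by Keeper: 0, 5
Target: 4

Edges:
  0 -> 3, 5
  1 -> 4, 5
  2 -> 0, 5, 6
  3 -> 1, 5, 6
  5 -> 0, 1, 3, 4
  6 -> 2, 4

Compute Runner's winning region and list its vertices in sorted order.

A0 = {4}
A1: add {1, 6} — 1 (Runner) has 1→4; 6 (Runner) has 6→4.
A2: add {2, 3} — 2 (Runner) has 2→6; 3 (Runner) has 3→1.
A3 = A2; e.g. 0 (Keeper) can still go to 5. Fixed point.
Runner's winning region = {1, 2, 3, 4, 6}.

1, 2, 3, 4, 6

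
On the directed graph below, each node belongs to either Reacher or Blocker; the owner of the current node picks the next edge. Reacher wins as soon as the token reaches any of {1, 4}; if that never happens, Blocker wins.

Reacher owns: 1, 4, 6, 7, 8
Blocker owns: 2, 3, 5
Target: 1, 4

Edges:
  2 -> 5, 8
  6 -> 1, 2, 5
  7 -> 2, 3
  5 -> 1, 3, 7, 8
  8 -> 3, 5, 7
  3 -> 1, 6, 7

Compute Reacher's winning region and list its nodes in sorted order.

1, 4, 6

A0 = {1, 4}
A1: add {6} — 6 (Reacher) has 6→1.
A2 = A1; e.g. 2 (Blocker) can still go to 5. Fixed point.
Reacher's winning region = {1, 4, 6}.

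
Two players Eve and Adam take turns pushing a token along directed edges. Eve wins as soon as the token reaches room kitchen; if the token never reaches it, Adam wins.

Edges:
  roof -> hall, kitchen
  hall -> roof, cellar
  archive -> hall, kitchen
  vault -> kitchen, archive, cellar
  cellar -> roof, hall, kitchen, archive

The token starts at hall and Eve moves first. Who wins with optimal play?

Track states (vertex, player-to-move).
A0 = {(kitchen,Eve), (kitchen,Adam)}
A1: add {(roof,Eve), (archive,Eve), (vault,Eve), (cellar,Eve)}.
A2: add {(hall,Adam), (vault,Adam)}.
A3 = A2; e.g. (roof,Adam) stays out. (hall,Eve) never enters ⇒ Adam avoids the target.

Adam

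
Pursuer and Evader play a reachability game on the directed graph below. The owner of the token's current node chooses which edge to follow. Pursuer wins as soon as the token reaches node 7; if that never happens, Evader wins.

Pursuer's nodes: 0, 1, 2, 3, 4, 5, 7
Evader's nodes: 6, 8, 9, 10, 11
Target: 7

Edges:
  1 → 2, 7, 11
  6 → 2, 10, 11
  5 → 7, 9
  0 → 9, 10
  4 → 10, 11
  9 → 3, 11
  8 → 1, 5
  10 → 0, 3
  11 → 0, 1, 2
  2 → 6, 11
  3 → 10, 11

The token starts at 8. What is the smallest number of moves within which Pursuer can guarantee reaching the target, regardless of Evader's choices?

A0 = {7}
A1: add {1, 5} — 1 (Pursuer) has 1→7; 5 (Pursuer) has 5→7.
A2: add {8} — 8 (Evader): all of {1, 5} already in.
A3 = A2; e.g. 0 (Pursuer) has no edge into A2. Fixed point.
8 enters the attractor at level 2, so Pursuer can force the target in 2 moves from there.

2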